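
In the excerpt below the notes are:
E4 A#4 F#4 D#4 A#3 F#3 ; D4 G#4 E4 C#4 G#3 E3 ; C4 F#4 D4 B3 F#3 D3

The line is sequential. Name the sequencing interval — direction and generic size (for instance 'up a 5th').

Unit = 6 notes; the statements start on E4, D4, C4, moving down a 2nd each time.
From E4 to D4: down a 2nd.

down a 2nd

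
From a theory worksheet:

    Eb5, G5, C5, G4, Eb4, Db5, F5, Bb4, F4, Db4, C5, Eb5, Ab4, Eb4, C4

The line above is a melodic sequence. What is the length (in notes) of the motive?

5

15 notes total. Splitting into 3 groups of 5:
Eb5 G5 C5 G4 Eb4 | Db5 F5 Bb4 F4 Db4 | C5 Eb5 Ab4 Eb4 C4
Each cell is the previous one down a 2nd — so the unit is 5 notes.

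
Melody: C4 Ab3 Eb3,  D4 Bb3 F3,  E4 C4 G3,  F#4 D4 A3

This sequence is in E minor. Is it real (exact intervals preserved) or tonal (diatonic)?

real

Each cell has the same semitone pattern (-4, -5) — intervals are preserved exactly.
And Ab3 lies outside E minor, so the sequence is real rather than tonal.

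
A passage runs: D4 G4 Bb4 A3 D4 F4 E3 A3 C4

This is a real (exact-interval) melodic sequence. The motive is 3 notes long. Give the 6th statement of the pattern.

Unit = 3 notes; the statements start on D4, A3, E3, moving down a 4th each time.
Continuing the starts: B2 → F#2 → C#2.
So cell 6 is C#2 F#2 A2.

C#2 F#2 A2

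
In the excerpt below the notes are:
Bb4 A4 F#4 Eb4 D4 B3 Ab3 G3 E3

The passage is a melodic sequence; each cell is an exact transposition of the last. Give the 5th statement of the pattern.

Taking 3-note groups, the heads are Bb4, Eb4, Ab3: the pattern moves down a 5th.
Extending down a 5th: Db3 → Gb2.
Statement 5 starts on Gb2 and keeps the same exact contour: Gb2 F2 D2.

Gb2 F2 D2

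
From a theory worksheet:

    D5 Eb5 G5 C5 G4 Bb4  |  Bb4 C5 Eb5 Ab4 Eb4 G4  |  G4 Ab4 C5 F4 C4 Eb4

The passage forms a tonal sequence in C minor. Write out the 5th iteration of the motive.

The 6-note cells begin on D5, Bb4, G4 — each down a 3rd from the last.
Carrying on: Eb4 → C4.
From C4 the diatonic shape gives C4 D4 F4 Bb3 F3 Ab3.

C4 D4 F4 Bb3 F3 Ab3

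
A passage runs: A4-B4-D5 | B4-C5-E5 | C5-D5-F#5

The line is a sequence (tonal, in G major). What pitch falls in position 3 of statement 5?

A5

With 3-note cells, note 3 of each statement runs D5, E5, F#5.
Each moves up a 2nd. Continuing: G5 → A5.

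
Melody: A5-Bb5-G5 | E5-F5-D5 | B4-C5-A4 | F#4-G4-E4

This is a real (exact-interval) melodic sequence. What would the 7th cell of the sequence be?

The 3-note cells begin on A5, E5, B4, F#4 — each down a 4th from the last.
Extending down a 4th: C#4 → G#3 → D#3.
From D#3 the exact shape gives D#3 E3 C#3.

D#3 E3 C#3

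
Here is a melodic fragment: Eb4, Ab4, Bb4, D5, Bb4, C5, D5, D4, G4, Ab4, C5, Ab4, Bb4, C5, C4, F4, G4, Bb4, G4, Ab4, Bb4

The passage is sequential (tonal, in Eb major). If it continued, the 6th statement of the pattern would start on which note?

With a 7-note motive the entries are Eb4, D4, C4, each down a 2nd from the previous.
Continuing: Bb3 → Ab3 → G3. Statement 6 starts on G3.

G3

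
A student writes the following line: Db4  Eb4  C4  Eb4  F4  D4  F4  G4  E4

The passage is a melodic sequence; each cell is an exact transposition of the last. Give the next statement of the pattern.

Unit = 3 notes; the statements start on Db4, Eb4, F4, moving up a 2nd each time.
From G4 the exact shape gives G4 A4 F#4.

G4 A4 F#4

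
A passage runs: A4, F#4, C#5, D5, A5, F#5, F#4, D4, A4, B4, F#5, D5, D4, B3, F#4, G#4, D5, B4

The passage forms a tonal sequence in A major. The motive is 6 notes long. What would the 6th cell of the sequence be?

E3 C#3 G#3 A3 E4 C#4

The 6-note cells begin on A4, F#4, D4 — each down a 3rd from the last.
Continuing the starts: B3 → G#3 → E3.
So cell 6 is E3 C#3 G#3 A3 E4 C#4.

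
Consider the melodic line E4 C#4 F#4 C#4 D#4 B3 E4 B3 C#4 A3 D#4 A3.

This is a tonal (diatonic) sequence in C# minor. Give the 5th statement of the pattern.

With a 4-note motive the entries are E4, D#4, C#4, each down a 2nd from the previous.
Carrying on: B3 → A3.
So cell 5 is A3 F#3 B3 F#3.

A3 F#3 B3 F#3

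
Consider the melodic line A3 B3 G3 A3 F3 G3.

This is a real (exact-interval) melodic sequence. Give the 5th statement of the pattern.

The 2-note cells begin on A3, G3, F3 — each down a 2nd from the last.
Continuing the starts: Eb3 → Db3.
From Db3 the exact shape gives Db3 Eb3.

Db3 Eb3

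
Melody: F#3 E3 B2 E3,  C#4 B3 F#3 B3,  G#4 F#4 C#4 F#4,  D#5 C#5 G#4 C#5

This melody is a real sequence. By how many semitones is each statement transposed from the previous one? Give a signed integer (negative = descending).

7

Taking 4-note groups, the heads are F#3, C#4, G#4, D#5: the pattern moves up a 5th.
Counting half-steps from F#3 to C#4: 7.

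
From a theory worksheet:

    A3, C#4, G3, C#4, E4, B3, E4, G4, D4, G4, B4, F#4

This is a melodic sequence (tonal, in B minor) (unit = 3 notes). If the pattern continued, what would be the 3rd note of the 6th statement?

Grouping in 3s, the 3rd note of each cell is G3, B3, D4, F#4.
Extending up a 3rd: A4 → C#5.

C#5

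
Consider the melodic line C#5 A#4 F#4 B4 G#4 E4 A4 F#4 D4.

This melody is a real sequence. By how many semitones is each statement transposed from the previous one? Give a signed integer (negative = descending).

-2

Unit = 3 notes; the statements start on C#5, B4, A4, moving down a 2nd each time.
C#5 to B4 spans -2 semitones.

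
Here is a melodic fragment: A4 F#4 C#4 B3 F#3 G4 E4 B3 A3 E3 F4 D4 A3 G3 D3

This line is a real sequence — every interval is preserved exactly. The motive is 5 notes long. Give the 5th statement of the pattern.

With a 5-note motive the entries are A4, G4, F4, each down a 2nd from the previous.
Extending down a 2nd: Eb4 → Db4.
From Db4 the exact shape gives Db4 Bb3 F3 Eb3 Bb2.

Db4 Bb3 F3 Eb3 Bb2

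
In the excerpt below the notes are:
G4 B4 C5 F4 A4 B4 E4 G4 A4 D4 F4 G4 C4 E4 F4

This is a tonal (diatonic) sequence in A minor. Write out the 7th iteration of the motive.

A3 C4 D4

With a 3-note motive the entries are G4, F4, E4, D4, C4, each down a 2nd from the previous.
Carrying on: B3 → A3.
So cell 7 is A3 C4 D4.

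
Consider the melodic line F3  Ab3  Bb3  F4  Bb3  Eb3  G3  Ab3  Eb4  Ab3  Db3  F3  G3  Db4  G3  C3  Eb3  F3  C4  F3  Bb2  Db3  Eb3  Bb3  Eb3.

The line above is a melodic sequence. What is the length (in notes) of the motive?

There are 25 notes; a 5-note unit gives 5 cells:
F3 Ab3 Bb3 F4 Bb3 | Eb3 G3 Ab3 Eb4 Ab3 | Db3 F3 G3 Db4 G3 | C3 Eb3 F3 C4 F3 | Bb2 Db3 Eb3 Bb3 Eb3
Every group is a transposition down a 2nd of the one before; no shorter unit works.

5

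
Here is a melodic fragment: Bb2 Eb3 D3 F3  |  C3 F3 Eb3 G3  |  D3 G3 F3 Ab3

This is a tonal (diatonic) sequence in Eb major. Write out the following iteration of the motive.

Eb3 Ab3 G3 Bb3

Unit = 4 notes; the statements start on Bb2, C3, D3, moving up a 2nd each time.
So cell 4 is Eb3 Ab3 G3 Bb3.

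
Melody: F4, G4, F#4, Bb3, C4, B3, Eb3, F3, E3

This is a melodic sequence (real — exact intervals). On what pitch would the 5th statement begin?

Taking 3-note groups, the heads are F4, Bb3, Eb3: the pattern moves down a 5th.
Continuing: Ab2 → Db2. Statement 5 starts on Db2.

Db2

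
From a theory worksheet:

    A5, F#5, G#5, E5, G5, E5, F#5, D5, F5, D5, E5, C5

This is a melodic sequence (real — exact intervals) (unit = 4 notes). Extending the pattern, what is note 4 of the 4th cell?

With 4-note cells, note 4 of each statement runs E5, D5, C5.
From C5, down a 2nd gives Bb4.

Bb4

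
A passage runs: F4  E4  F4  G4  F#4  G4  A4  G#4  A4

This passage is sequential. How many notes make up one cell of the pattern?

9 notes total. Splitting into 3 groups of 3:
F4 E4 F4 | G4 F#4 G4 | A4 G#4 A4
Each cell is the previous one up a 2nd — so the unit is 3 notes.

3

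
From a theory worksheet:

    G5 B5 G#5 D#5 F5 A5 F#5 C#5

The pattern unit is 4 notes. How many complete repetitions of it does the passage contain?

8 notes in groups of 4 gives 8/4 = 2 statements.
Starts: G5, F5 — each down a 2nd.

2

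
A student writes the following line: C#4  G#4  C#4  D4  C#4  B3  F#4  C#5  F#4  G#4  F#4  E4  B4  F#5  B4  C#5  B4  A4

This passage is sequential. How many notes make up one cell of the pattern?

6

Try groups of 6 (3 cells in 18 notes):
C#4 G#4 C#4 D4 C#4 B3 | F#4 C#5 F#4 G#4 F#4 E4 | B4 F#5 B4 C#5 B4 A4
Each cell is the previous one up a 4th — so the unit is 6 notes.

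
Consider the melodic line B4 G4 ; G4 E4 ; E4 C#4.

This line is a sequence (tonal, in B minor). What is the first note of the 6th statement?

Unit = 2 notes; the statements start on B4, G4, E4, moving down a 3rd each time.
Continuing: C#4 → A3 → F#3. Statement 6 starts on F#3.

F#3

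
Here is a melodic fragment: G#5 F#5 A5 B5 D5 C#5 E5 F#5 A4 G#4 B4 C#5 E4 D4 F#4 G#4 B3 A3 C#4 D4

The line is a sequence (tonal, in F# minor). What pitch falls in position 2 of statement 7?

B2

The unit is 4 notes. Position-2 pitches of the 5 shown cells: F#5, C#5, G#4, D4, A3.
Each moves down a 4th. Continuing: E3 → B2.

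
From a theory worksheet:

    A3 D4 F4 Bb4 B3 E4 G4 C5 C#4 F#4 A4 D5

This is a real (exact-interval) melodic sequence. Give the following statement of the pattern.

Unit = 4 notes; the statements start on A3, B3, C#4, moving up a 2nd each time.
Statement 4 starts on D#4 and keeps the same exact contour: D#4 G#4 B4 E5.

D#4 G#4 B4 E5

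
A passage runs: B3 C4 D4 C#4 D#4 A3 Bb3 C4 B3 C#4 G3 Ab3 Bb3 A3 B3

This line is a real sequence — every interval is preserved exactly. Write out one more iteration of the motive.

F3 Gb3 Ab3 G3 A3

Unit = 5 notes; the statements start on B3, A3, G3, moving down a 2nd each time.
So cell 4 is F3 Gb3 Ab3 G3 A3.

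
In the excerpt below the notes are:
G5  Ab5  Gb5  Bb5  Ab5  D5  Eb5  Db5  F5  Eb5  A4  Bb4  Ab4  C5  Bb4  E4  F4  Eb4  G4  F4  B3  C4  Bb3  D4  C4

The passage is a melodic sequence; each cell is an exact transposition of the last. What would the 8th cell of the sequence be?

The 5-note cells begin on G5, D5, A4, E4, B3 — each down a 4th from the last.
Continuing the starts: F#3 → C#3 → G#2.
So cell 8 is G#2 A2 G2 B2 A2.

G#2 A2 G2 B2 A2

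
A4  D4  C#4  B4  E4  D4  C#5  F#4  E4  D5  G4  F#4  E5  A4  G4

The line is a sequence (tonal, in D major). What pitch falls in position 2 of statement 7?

C#5

Grouping in 3s, the 2nd note of each cell is D4, E4, F#4, G4, A4.
Extending up a 2nd: B4 → C#5.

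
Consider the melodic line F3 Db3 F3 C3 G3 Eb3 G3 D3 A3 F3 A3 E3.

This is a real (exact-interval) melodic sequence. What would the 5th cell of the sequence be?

With a 4-note motive the entries are F3, G3, A3, each up a 2nd from the previous.
Continuing the starts: B3 → C#4.
So cell 5 is C#4 A3 C#4 G#3.

C#4 A3 C#4 G#3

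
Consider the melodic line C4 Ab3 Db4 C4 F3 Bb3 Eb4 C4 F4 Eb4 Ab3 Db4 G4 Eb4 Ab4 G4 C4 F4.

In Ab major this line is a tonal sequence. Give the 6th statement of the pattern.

Taking 6-note groups, the heads are C4, Eb4, G4: the pattern moves up a 3rd.
Extending up a 3rd: Bb4 → Db5 → F5.
Statement 6 starts on F5 and keeps the same diatonic contour: F5 Db5 G5 F5 Bb4 Eb5.

F5 Db5 G5 F5 Bb4 Eb5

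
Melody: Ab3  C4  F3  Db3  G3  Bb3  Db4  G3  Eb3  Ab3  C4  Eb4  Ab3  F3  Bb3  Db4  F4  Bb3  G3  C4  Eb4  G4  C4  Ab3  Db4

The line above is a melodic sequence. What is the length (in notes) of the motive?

5

25 notes total. Splitting into 5 groups of 5:
Ab3 C4 F3 Db3 G3 | Bb3 Db4 G3 Eb3 Ab3 | C4 Eb4 Ab3 F3 Bb3 | Db4 F4 Bb3 G3 C4 | Eb4 G4 C4 Ab3 Db4
Every group is a transposition up a 2nd of the one before; no shorter unit works.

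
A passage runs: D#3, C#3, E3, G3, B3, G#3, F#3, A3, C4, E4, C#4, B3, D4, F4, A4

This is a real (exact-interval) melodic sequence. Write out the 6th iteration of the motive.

The 5-note cells begin on D#3, G#3, C#4 — each up a 4th from the last.
Extending up a 4th: F#4 → B4 → E5.
So cell 6 is E5 D5 F5 Ab5 C6.

E5 D5 F5 Ab5 C6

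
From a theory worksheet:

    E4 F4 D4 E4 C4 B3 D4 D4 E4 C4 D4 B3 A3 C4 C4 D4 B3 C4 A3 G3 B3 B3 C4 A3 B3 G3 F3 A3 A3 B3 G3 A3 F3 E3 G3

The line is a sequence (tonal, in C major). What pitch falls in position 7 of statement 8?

Grouping in 7s, the 7th note of each cell is D4, C4, B3, A3, G3.
Each moves down a 2nd. Continuing: F3 → E3 → D3.

D3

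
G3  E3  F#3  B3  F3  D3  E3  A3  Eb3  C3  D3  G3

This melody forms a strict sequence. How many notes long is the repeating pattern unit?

Try groups of 4 (3 cells in 12 notes):
G3 E3 F#3 B3 | F3 D3 E3 A3 | Eb3 C3 D3 G3
That's a consistent down a 2nd shift per cell, and no other grouping gives one.

4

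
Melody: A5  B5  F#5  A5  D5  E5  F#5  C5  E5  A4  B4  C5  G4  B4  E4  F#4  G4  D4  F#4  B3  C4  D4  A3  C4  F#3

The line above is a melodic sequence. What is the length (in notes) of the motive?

There are 25 notes; a 5-note unit gives 5 cells:
A5 B5 F#5 A5 D5 | E5 F#5 C5 E5 A4 | B4 C5 G4 B4 E4 | F#4 G4 D4 F#4 B3 | C4 D4 A3 C4 F#3
Every group is a transposition down a 4th of the one before; no shorter unit works.

5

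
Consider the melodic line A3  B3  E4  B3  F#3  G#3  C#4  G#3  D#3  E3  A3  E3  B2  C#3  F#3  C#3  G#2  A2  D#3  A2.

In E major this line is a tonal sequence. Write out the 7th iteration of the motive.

The 4-note cells begin on A3, F#3, D#3, B2, G#2 — each down a 3rd from the last.
Extending down a 3rd: E2 → C#2.
Statement 7 starts on C#2 and keeps the same diatonic contour: C#2 D#2 G#2 D#2.

C#2 D#2 G#2 D#2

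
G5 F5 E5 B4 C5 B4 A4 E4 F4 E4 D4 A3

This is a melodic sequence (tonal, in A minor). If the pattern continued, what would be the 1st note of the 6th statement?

With 4-note cells, note 1 of each statement runs G5, C5, F4.
Carrying that down a 5th forward: B3 → E3 → A2.

A2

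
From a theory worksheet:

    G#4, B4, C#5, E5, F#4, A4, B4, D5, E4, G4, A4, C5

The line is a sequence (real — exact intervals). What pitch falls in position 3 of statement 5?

F4

With 4-note cells, note 3 of each statement runs C#5, B4, A4.
Carrying that down a 2nd forward: G4 → F4.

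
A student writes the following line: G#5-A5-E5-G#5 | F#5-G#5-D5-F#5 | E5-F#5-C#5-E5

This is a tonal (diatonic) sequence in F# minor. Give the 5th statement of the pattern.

C#5 D5 A4 C#5

The 4-note cells begin on G#5, F#5, E5 — each down a 2nd from the last.
Extending down a 2nd: D5 → C#5.
So cell 5 is C#5 D5 A4 C#5.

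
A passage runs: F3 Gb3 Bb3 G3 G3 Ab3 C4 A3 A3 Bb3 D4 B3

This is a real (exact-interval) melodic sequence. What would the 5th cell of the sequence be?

Taking 4-note groups, the heads are F3, G3, A3: the pattern moves up a 2nd.
Extending up a 2nd: B3 → C#4.
From C#4 the exact shape gives C#4 D4 F#4 D#4.

C#4 D4 F#4 D#4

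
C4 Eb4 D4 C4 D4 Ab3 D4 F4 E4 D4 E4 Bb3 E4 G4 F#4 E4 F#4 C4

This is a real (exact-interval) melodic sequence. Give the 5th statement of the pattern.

G#4 B4 A#4 G#4 A#4 E4

The 6-note cells begin on C4, D4, E4 — each up a 2nd from the last.
Extending up a 2nd: F#4 → G#4.
Statement 5 starts on G#4 and keeps the same exact contour: G#4 B4 A#4 G#4 A#4 E4.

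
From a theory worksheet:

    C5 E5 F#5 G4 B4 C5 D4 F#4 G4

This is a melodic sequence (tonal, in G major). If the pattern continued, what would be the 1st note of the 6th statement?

B2

The unit is 3 notes. Position-1 pitches of the 3 shown cells: C5, G4, D4.
Extending down a 4th: A3 → E3 → B2.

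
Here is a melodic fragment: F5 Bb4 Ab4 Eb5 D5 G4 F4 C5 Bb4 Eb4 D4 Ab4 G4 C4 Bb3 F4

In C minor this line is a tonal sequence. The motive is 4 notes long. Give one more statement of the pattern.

Eb4 Ab3 G3 D4

Unit = 4 notes; the statements start on F5, D5, Bb4, G4, moving down a 3rd each time.
Statement 5 starts on Eb4 and keeps the same diatonic contour: Eb4 Ab3 G3 D4.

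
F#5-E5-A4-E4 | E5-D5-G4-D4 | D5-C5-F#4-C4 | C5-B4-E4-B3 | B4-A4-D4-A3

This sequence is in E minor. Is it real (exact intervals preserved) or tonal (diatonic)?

tonal

Every note is diatonic to E minor.
Cell 1 has -7 semitones from note 2 to 3, but cell 3 has -6 — the interval quality changes while the contour stays the same, which is the hallmark of a tonal sequence.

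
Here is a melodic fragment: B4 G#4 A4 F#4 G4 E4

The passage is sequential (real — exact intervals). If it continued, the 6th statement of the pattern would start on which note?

With a 2-note motive the entries are B4, A4, G4, each down a 2nd from the previous.
Continuing: F4 → Eb4 → Db4. Statement 6 starts on Db4.

Db4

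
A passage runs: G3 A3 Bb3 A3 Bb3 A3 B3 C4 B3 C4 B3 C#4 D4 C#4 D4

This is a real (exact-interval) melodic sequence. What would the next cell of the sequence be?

C#4 D#4 E4 D#4 E4

The 5-note cells begin on G3, A3, B3 — each up a 2nd from the last.
Statement 4 starts on C#4 and keeps the same exact contour: C#4 D#4 E4 D#4 E4.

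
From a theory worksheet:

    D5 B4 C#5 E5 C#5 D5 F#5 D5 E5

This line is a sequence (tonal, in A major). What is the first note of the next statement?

G#5

With a 3-note motive the entries are D5, E5, F#5, each up a 2nd from the previous.
One more step up a 2nd gives G#5.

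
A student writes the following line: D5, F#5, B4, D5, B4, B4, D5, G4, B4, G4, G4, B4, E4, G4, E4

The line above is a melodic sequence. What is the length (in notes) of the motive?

5

There are 15 notes; a 5-note unit gives 3 cells:
D5 F#5 B4 D5 B4 | B4 D5 G4 B4 G4 | G4 B4 E4 G4 E4
That's a consistent down a 3rd shift per cell, and no other grouping gives one.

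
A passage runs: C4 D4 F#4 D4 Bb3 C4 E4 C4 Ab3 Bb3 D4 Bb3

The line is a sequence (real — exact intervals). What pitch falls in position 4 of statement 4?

With 4-note cells, note 4 of each statement runs D4, C4, Bb3.
Each moves down a 2nd; the next is Ab3.

Ab3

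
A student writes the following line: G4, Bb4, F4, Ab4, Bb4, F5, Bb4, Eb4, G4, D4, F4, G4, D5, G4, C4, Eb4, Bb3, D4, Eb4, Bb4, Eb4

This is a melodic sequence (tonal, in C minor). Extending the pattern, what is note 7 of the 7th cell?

With 7-note cells, note 7 of each statement runs Bb4, G4, Eb4.
Each moves down a 3rd. Continuing: C4 → Ab3 → F3 → D3.

D3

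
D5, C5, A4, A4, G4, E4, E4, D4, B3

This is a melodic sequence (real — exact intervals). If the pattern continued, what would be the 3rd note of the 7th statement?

With 3-note cells, note 3 of each statement runs A4, E4, B3.
Carrying that down a 4th forward: F#3 → C#3 → G#2 → D#2.

D#2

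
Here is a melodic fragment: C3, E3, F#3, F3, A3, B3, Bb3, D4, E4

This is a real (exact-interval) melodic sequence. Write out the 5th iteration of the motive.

Ab4 C5 D5

With a 3-note motive the entries are C3, F3, Bb3, each up a 4th from the previous.
Continuing the starts: Eb4 → Ab4.
From Ab4 the exact shape gives Ab4 C5 D5.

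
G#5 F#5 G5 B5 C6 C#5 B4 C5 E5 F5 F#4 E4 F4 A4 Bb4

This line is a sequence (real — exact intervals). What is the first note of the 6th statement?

Taking 5-note groups, the heads are G#5, C#5, F#4: the pattern moves down a 5th.
Extending the heads down a 5th: B3 → E3 → A2.

A2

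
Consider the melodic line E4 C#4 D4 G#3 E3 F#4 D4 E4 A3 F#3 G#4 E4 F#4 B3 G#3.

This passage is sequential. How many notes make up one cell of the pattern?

5

15 notes total. Splitting into 3 groups of 5:
E4 C#4 D4 G#3 E3 | F#4 D4 E4 A3 F#3 | G#4 E4 F#4 B3 G#3
Each cell is the previous one up a 2nd — so the unit is 5 notes.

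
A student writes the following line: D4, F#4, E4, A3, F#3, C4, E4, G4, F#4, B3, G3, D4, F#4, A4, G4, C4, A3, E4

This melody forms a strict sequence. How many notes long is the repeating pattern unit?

6

There are 18 notes; a 6-note unit gives 3 cells:
D4 F#4 E4 A3 F#3 C4 | E4 G4 F#4 B3 G3 D4 | F#4 A4 G4 C4 A3 E4
Every group is a transposition up a 2nd of the one before; no shorter unit works.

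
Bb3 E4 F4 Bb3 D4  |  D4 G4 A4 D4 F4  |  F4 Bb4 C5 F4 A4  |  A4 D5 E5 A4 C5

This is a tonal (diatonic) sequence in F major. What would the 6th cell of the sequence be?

E5 A5 Bb5 E5 G5

The 5-note cells begin on Bb3, D4, F4, A4 — each up a 3rd from the last.
Extending up a 3rd: C5 → E5.
So cell 6 is E5 A5 Bb5 E5 G5.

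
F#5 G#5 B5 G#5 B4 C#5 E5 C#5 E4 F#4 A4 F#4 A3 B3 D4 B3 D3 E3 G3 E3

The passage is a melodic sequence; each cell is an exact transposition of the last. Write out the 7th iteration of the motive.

C2 D2 F2 D2

Unit = 4 notes; the statements start on F#5, B4, E4, A3, D3, moving down a 5th each time.
Extending down a 5th: G2 → C2.
So cell 7 is C2 D2 F2 D2.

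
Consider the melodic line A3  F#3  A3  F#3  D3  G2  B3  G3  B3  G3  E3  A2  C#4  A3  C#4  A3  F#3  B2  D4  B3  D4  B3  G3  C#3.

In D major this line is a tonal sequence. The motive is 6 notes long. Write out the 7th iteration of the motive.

Taking 6-note groups, the heads are A3, B3, C#4, D4: the pattern moves up a 2nd.
Extending up a 2nd: E4 → F#4 → G4.
Statement 7 starts on G4 and keeps the same diatonic contour: G4 E4 G4 E4 C#4 F#3.

G4 E4 G4 E4 C#4 F#3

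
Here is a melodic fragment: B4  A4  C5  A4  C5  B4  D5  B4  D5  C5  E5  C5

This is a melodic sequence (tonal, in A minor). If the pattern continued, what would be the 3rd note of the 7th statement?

Grouping in 4s, the 3rd note of each cell is C5, D5, E5.
Extending up a 2nd: F5 → G5 → A5 → B5.

B5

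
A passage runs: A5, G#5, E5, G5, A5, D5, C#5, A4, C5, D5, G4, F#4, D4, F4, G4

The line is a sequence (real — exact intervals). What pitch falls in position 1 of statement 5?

The unit is 5 notes. Position-1 pitches of the 3 shown cells: A5, D5, G4.
Each moves down a 5th. Continuing: C4 → F3.

F3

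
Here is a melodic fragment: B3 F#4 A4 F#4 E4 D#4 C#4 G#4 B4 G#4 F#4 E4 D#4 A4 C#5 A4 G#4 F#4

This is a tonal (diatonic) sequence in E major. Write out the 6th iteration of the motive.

G#4 D#5 F#5 D#5 C#5 B4

The 6-note cells begin on B3, C#4, D#4 — each up a 2nd from the last.
Extending up a 2nd: E4 → F#4 → G#4.
Statement 6 starts on G#4 and keeps the same diatonic contour: G#4 D#5 F#5 D#5 C#5 B4.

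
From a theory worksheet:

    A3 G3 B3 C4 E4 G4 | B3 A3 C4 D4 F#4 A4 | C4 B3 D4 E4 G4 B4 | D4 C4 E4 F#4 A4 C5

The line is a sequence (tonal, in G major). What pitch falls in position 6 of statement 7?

The unit is 6 notes. Position-6 pitches of the 4 shown cells: G4, A4, B4, C5.
Each moves up a 2nd. Continuing: D5 → E5 → F#5.

F#5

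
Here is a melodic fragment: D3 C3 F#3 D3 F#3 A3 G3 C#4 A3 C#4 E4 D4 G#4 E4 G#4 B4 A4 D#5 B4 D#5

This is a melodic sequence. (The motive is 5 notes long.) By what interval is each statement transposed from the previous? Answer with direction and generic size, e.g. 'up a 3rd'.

Unit = 5 notes; the statements start on D3, A3, E4, B4, moving up a 5th each time.
D3 to A3 is up a 5th.

up a 5th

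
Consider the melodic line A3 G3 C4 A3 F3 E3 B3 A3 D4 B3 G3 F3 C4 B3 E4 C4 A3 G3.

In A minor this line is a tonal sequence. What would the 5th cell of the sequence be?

The 6-note cells begin on A3, B3, C4 — each up a 2nd from the last.
Carrying on: D4 → E4.
Statement 5 starts on E4 and keeps the same diatonic contour: E4 D4 G4 E4 C4 B3.

E4 D4 G4 E4 C4 B3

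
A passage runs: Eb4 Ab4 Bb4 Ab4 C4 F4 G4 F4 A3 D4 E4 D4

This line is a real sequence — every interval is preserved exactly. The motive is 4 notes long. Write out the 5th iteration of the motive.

Taking 4-note groups, the heads are Eb4, C4, A3: the pattern moves down a 3rd.
Continuing the starts: F#3 → D#3.
Statement 5 starts on D#3 and keeps the same exact contour: D#3 G#3 A#3 G#3.

D#3 G#3 A#3 G#3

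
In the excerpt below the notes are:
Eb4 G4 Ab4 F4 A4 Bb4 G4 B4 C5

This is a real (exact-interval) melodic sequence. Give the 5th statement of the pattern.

B4 D#5 E5

The 3-note cells begin on Eb4, F4, G4 — each up a 2nd from the last.
Extending up a 2nd: A4 → B4.
Statement 5 starts on B4 and keeps the same exact contour: B4 D#5 E5.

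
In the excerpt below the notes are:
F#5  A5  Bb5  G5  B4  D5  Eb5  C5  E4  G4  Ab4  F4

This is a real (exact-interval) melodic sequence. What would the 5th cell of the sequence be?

Unit = 4 notes; the statements start on F#5, B4, E4, moving down a 5th each time.
Carrying on: A3 → D3.
So cell 5 is D3 F3 Gb3 Eb3.

D3 F3 Gb3 Eb3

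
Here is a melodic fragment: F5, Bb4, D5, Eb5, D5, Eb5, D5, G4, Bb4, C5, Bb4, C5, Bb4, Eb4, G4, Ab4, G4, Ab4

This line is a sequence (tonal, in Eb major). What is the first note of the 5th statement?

With a 6-note motive the entries are F5, D5, Bb4, each down a 3rd from the previous.
Extending the heads down a 3rd: G4 → Eb4.

Eb4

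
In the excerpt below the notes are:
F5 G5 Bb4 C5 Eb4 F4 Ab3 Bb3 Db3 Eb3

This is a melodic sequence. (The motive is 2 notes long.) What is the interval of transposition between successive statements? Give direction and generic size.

down a 5th

With a 2-note motive the entries are F5, Bb4, Eb4, Ab3, Db3, each down a 5th from the previous.
F5 to Bb4 is down a 5th.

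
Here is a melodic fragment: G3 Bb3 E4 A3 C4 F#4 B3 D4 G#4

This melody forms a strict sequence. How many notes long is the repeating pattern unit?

Try groups of 3 (3 cells in 9 notes):
G3 Bb3 E4 | A3 C4 F#4 | B3 D4 G#4
That's a consistent up a 2nd shift per cell, and no other grouping gives one.

3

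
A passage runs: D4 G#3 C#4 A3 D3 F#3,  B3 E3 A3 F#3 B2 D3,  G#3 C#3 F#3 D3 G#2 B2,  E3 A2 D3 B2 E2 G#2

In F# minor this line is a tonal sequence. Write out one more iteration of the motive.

Taking 6-note groups, the heads are D4, B3, G#3, E3: the pattern moves down a 3rd.
Statement 5 starts on C#3 and keeps the same diatonic contour: C#3 F#2 B2 G#2 C#2 E2.

C#3 F#2 B2 G#2 C#2 E2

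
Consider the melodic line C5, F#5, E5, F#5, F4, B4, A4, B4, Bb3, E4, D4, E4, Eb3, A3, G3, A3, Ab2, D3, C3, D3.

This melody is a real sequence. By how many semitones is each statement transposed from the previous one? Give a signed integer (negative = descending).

-7

Unit = 4 notes; the statements start on C5, F4, Bb3, Eb3, Ab2, moving down a 5th each time.
C5 to F4 spans -7 semitones.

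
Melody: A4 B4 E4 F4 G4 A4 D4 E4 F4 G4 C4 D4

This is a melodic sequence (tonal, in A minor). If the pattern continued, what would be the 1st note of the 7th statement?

B3

With 4-note cells, note 1 of each statement runs A4, G4, F4.
Carrying that down a 2nd forward: E4 → D4 → C4 → B3.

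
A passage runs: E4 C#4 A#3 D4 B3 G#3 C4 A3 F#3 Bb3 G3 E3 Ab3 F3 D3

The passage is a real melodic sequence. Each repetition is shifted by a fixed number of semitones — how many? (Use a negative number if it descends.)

With a 3-note motive the entries are E4, D4, C4, Bb3, Ab3, each down a 2nd from the previous.
Counting half-steps from E4 to D4: -2.

-2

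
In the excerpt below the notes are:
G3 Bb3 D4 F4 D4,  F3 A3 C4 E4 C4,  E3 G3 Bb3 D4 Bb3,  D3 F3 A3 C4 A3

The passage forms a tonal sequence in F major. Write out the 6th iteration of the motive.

Unit = 5 notes; the statements start on G3, F3, E3, D3, moving down a 2nd each time.
Extending down a 2nd: C3 → Bb2.
So cell 6 is Bb2 D3 F3 A3 F3.

Bb2 D3 F3 A3 F3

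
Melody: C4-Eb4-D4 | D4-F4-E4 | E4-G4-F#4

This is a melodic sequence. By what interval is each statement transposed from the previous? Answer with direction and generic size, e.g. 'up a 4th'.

up a 2nd

Unit = 3 notes; the statements start on C4, D4, E4, moving up a 2nd each time.
C4 to D4 is up a 2nd.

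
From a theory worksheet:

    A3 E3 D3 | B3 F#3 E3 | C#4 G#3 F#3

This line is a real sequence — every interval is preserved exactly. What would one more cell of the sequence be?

D#4 A#3 G#3

Unit = 3 notes; the statements start on A3, B3, C#4, moving up a 2nd each time.
From D#4 the exact shape gives D#4 A#3 G#3.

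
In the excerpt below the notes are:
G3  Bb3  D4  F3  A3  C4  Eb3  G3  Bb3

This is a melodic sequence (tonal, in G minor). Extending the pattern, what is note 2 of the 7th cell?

The unit is 3 notes. Position-2 pitches of the 3 shown cells: Bb3, A3, G3.
Carrying that down a 2nd forward: F3 → Eb3 → D3 → C3.

C3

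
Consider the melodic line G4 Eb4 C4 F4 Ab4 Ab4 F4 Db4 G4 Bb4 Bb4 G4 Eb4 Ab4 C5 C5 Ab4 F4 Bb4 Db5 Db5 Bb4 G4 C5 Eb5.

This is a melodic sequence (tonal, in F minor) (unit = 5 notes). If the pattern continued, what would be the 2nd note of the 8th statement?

The unit is 5 notes. Position-2 pitches of the 5 shown cells: Eb4, F4, G4, Ab4, Bb4.
Extending up a 2nd: C5 → Db5 → Eb5.

Eb5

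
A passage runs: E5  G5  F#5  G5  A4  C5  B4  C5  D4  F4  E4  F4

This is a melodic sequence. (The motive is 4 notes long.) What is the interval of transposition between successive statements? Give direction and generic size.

down a 5th

Unit = 4 notes; the statements start on E5, A4, D4, moving down a 5th each time.
From E5 to A4: down a 5th.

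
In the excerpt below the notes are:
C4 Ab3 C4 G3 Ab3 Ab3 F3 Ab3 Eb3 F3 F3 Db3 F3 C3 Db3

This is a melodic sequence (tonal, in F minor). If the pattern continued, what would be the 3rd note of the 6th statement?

G2

With 5-note cells, note 3 of each statement runs C4, Ab3, F3.
Each moves down a 3rd. Continuing: Db3 → Bb2 → G2.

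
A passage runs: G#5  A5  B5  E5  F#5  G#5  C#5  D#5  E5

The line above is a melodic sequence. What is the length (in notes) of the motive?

Try groups of 3 (3 cells in 9 notes):
G#5 A5 B5 | E5 F#5 G#5 | C#5 D#5 E5
Every group is a transposition down a 3rd of the one before; no shorter unit works.

3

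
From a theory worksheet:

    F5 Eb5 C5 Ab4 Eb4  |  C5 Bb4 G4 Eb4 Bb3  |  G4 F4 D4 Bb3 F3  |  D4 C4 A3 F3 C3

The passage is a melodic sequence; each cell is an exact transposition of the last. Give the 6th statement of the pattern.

With a 5-note motive the entries are F5, C5, G4, D4, each down a 4th from the previous.
Carrying on: A3 → E3.
So cell 6 is E3 D3 B2 G2 D2.

E3 D3 B2 G2 D2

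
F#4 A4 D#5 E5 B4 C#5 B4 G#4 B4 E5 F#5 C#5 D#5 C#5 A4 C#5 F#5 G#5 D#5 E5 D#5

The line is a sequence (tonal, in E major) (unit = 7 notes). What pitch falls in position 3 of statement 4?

G#5

The unit is 7 notes. Position-3 pitches of the 3 shown cells: D#5, E5, F#5.
One more up a 2nd gives G#5.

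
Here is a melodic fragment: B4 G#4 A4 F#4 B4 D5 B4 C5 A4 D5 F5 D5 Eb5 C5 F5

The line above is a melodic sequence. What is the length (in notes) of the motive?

15 notes total. Splitting into 3 groups of 5:
B4 G#4 A4 F#4 B4 | D5 B4 C5 A4 D5 | F5 D5 Eb5 C5 F5
Every group is a transposition up a 3rd of the one before; no shorter unit works.

5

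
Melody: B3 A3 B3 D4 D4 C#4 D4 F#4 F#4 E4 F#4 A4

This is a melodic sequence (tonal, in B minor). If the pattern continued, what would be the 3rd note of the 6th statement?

With 4-note cells, note 3 of each statement runs B3, D4, F#4.
Carrying that up a 3rd forward: A4 → C#5 → E5.

E5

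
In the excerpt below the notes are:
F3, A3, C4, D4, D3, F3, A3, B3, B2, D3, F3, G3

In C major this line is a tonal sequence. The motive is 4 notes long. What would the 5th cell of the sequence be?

E2 G2 B2 C3

Unit = 4 notes; the statements start on F3, D3, B2, moving down a 3rd each time.
Carrying on: G2 → E2.
From E2 the diatonic shape gives E2 G2 B2 C3.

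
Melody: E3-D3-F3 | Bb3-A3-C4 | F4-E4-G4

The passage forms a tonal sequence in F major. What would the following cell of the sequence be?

Unit = 3 notes; the statements start on E3, Bb3, F4, moving up a 5th each time.
From C5 the diatonic shape gives C5 Bb4 D5.

C5 Bb4 D5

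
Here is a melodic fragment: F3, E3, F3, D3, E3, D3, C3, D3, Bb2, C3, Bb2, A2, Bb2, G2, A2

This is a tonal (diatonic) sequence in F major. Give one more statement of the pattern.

G2 F2 G2 E2 F2

Unit = 5 notes; the statements start on F3, D3, Bb2, moving down a 3rd each time.
Statement 4 starts on G2 and keeps the same diatonic contour: G2 F2 G2 E2 F2.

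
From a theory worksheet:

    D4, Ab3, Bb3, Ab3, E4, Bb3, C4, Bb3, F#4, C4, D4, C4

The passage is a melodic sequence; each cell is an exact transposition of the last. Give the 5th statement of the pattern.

The 4-note cells begin on D4, E4, F#4 — each up a 2nd from the last.
Continuing the starts: G#4 → A#4.
Statement 5 starts on A#4 and keeps the same exact contour: A#4 E4 F#4 E4.

A#4 E4 F#4 E4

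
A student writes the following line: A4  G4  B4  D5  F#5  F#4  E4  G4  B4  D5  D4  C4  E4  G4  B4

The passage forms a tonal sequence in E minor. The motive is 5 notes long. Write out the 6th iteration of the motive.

E3 D3 F#3 A3 C4

Unit = 5 notes; the statements start on A4, F#4, D4, moving down a 3rd each time.
Continuing the starts: B3 → G3 → E3.
From E3 the diatonic shape gives E3 D3 F#3 A3 C4.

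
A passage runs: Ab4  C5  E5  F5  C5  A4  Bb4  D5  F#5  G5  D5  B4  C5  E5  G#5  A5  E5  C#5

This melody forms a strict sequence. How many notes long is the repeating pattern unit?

6

Try groups of 6 (3 cells in 18 notes):
Ab4 C5 E5 F5 C5 A4 | Bb4 D5 F#5 G5 D5 B4 | C5 E5 G#5 A5 E5 C#5
Each cell is the previous one up a 2nd — so the unit is 6 notes.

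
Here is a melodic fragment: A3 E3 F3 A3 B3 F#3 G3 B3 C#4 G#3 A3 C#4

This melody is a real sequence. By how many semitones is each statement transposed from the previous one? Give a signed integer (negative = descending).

Unit = 4 notes; the statements start on A3, B3, C#4, moving up a 2nd each time.
Counting half-steps from A3 to B3: 2.

2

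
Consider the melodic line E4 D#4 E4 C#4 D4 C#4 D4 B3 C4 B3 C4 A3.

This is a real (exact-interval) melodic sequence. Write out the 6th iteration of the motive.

Gb3 F3 Gb3 Eb3

The 4-note cells begin on E4, D4, C4 — each down a 2nd from the last.
Carrying on: Bb3 → Ab3 → Gb3.
Statement 6 starts on Gb3 and keeps the same exact contour: Gb3 F3 Gb3 Eb3.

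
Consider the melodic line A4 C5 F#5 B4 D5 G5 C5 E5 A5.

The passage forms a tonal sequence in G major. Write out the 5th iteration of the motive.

Taking 3-note groups, the heads are A4, B4, C5: the pattern moves up a 2nd.
Extending up a 2nd: D5 → E5.
From E5 the diatonic shape gives E5 G5 C6.

E5 G5 C6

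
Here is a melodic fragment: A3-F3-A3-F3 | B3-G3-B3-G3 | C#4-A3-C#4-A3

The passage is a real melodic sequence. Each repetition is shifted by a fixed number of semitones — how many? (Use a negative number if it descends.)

Taking 4-note groups, the heads are A3, B3, C#4: the pattern moves up a 2nd.
Counting half-steps from A3 to B3: 2.

2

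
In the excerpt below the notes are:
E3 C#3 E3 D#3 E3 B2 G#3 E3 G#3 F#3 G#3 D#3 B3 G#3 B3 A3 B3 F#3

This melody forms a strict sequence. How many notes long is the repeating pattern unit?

6

18 notes total. Splitting into 3 groups of 6:
E3 C#3 E3 D#3 E3 B2 | G#3 E3 G#3 F#3 G#3 D#3 | B3 G#3 B3 A3 B3 F#3
Every group is a transposition up a 3rd of the one before; no shorter unit works.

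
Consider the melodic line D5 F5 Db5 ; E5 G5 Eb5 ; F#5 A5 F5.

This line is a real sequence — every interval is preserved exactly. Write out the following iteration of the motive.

G#5 B5 G5

The 3-note cells begin on D5, E5, F#5 — each up a 2nd from the last.
Statement 4 starts on G#5 and keeps the same exact contour: G#5 B5 G5.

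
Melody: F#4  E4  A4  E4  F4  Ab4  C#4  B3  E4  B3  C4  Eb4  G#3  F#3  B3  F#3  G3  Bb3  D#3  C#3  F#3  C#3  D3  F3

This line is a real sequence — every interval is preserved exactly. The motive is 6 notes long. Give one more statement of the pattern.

A#2 G#2 C#3 G#2 A2 C3

Unit = 6 notes; the statements start on F#4, C#4, G#3, D#3, moving down a 4th each time.
From A#2 the exact shape gives A#2 G#2 C#3 G#2 A2 C3.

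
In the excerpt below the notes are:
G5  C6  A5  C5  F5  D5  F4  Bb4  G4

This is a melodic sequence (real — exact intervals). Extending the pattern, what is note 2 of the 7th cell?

Grouping in 3s, the 2nd note of each cell is C6, F5, Bb4.
Extending down a 5th: Eb4 → Ab3 → Db3 → Gb2.

Gb2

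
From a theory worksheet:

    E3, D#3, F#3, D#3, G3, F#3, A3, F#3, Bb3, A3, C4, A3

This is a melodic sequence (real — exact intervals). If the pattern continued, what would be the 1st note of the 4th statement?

Grouping in 4s, the 1st note of each cell is E3, G3, Bb3.
Each moves up a 3rd; the next is Db4.

Db4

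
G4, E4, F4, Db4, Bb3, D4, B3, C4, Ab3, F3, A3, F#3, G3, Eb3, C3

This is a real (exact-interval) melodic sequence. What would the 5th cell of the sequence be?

With a 5-note motive the entries are G4, D4, A3, each down a 4th from the previous.
Continuing the starts: E3 → B2.
From B2 the exact shape gives B2 G#2 A2 F2 D2.

B2 G#2 A2 F2 D2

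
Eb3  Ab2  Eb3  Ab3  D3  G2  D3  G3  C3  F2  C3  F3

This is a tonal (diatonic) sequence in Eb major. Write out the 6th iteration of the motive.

Taking 4-note groups, the heads are Eb3, D3, C3: the pattern moves down a 2nd.
Carrying on: Bb2 → Ab2 → G2.
From G2 the diatonic shape gives G2 C2 G2 C3.

G2 C2 G2 C3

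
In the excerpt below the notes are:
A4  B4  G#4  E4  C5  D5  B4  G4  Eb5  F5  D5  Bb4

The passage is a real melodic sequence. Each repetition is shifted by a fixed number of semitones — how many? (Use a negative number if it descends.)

3

Taking 4-note groups, the heads are A4, C5, Eb5: the pattern moves up a 3rd.
A4 to C5 spans +3 semitones.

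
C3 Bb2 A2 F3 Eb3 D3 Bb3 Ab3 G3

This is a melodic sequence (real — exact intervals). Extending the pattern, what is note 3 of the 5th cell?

F4

Grouping in 3s, the 3rd note of each cell is A2, D3, G3.
Each moves up a 4th. Continuing: C4 → F4.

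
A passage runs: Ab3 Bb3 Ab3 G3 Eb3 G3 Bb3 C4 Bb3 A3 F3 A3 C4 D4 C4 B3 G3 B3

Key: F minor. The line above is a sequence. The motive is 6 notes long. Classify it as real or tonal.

Each cell has the same semitone pattern (2, -2, -1, -4, 4) — intervals are preserved exactly.
And A3 lies outside F minor, so the sequence is real rather than tonal.

real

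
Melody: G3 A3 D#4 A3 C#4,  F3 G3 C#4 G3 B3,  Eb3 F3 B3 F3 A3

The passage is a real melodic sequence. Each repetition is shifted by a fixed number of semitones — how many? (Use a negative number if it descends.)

The 5-note cells begin on G3, F3, Eb3 — each down a 2nd from the last.
G3 to F3 spans -2 semitones.

-2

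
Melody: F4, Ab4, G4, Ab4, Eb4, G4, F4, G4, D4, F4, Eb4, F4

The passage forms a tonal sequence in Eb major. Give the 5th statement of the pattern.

Bb3 D4 C4 D4

Taking 4-note groups, the heads are F4, Eb4, D4: the pattern moves down a 2nd.
Extending down a 2nd: C4 → Bb3.
So cell 5 is Bb3 D4 C4 D4.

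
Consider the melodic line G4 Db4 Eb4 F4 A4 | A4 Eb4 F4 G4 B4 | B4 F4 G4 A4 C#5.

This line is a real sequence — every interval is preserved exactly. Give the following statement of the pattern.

With a 5-note motive the entries are G4, A4, B4, each up a 2nd from the previous.
From C#5 the exact shape gives C#5 G4 A4 B4 D#5.

C#5 G4 A4 B4 D#5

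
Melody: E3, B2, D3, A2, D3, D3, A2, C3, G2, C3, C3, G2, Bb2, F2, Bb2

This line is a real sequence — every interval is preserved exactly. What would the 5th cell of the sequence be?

The 5-note cells begin on E3, D3, C3 — each down a 2nd from the last.
Carrying on: Bb2 → Ab2.
So cell 5 is Ab2 Eb2 Gb2 Db2 Gb2.

Ab2 Eb2 Gb2 Db2 Gb2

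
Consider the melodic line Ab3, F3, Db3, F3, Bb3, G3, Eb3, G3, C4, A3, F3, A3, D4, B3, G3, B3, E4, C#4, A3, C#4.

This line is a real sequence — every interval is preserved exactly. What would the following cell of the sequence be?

F#4 D#4 B3 D#4

Unit = 4 notes; the statements start on Ab3, Bb3, C4, D4, E4, moving up a 2nd each time.
So cell 6 is F#4 D#4 B3 D#4.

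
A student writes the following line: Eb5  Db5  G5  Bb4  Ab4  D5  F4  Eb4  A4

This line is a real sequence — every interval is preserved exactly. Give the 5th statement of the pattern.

G3 F3 B3

The 3-note cells begin on Eb5, Bb4, F4 — each down a 4th from the last.
Carrying on: C4 → G3.
Statement 5 starts on G3 and keeps the same exact contour: G3 F3 B3.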